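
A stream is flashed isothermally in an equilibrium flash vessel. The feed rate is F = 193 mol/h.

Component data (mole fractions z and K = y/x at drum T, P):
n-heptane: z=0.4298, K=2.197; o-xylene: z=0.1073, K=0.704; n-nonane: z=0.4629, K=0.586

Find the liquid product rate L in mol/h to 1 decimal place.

L = 74.1 mol/h

Material balance + equilibrium reduce to Σ zᵢ(Kᵢ−1)/(1+β(Kᵢ−1)) = 0.
g(0) = ΣzᵢKᵢ − 1 = 0.2911 and g(1) = 1 − Σzᵢ/Kᵢ = -0.1380, so a root lies in (0, 1).
Newton iteration, β⁰ = 0.5:
  β = 0.5000: g = 0.04290, g' = -0.3801 → β = 0.6129
  β = 0.6129: g = 0.00117, g' = -0.3614 → β = 0.6161
Converged at β = 0.6161.
Then V = β·F = 0.6161·193 = 118.9 mol/h and L = F − V = 74.1 mol/h.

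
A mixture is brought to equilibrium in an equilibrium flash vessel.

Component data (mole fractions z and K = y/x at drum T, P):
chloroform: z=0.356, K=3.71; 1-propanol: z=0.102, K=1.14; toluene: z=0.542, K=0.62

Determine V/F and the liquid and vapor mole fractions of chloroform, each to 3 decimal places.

Material balance + equilibrium reduce to Σ zᵢ(Kᵢ−1)/(1+V/F(Kᵢ−1)) = 0.
g(0) = ΣzᵢKᵢ − 1 = 0.773 and g(1) = 1 − Σzᵢ/Kᵢ = -0.060, so a root lies in (0, 1).
Iterate (Newton) starting at V/F = 0.48:
  V/F = 0.480: g = 0.1808, g' = -0.613 → V/F = 0.775
  V/F = 0.775: g = 0.0321, g' = -0.431 → V/F = 0.850
  V/F = 0.850: g = 0.0008, g' = -0.412 → V/F = 0.851
Converged at V/F = 0.851.
Compositions from xᵢ = zᵢ/(1+V/F(Kᵢ−1)), yᵢ = Kᵢxᵢ:
  chloroform: x = 0.108, y = 0.399
  1-propanol: x = 0.091, y = 0.104
  toluene: x = 0.801, y = 0.497

V/F = 0.851, x_chloroform = 0.108, y_chloroform = 0.399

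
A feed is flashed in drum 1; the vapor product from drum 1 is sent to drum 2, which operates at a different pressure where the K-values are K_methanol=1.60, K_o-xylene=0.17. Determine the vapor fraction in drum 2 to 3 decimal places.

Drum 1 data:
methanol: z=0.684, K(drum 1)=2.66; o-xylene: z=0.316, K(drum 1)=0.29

V/F (drum 2) = 0.622

Drum 1:
Material balance + equilibrium reduce to Σ zᵢ(Kᵢ−1)/(1+ψ₁(Kᵢ−1)) = 0.
Check two-phase: ΣzᵢKᵢ = 1.911 > 1 and Σzᵢ/Kᵢ = 1.347 > 1, so g(0) = 0.911 > 0 and g(1) = -0.347 < 0.
Newton iteration, ψ₁⁰ = 0.5:
  ψ₁ = 0.500: g = 0.2726, g' = -0.946 → ψ₁ = 0.788
  ψ₁ = 0.788: g = -0.0177, g' = -1.175 → ψ₁ = 0.773
Converged at ψ₁ = 0.773.
Drum-1 compositions:
  methanol: x = 0.300, y = 0.797
  o-xylene: x = 0.700, y = 0.203
Drum-2 feed = drum-1 vapor: z₂ = (0.7969, 0.2031).
Drum 2:
Material balance + equilibrium reduce to Σ zᵢ(Kᵢ−1)/(1+ψ₂(Kᵢ−1)) = 0.
Feasibility: ΣzᵢKᵢ = 1.310, Σzᵢ/Kᵢ = 1.693 — both > 1, two phases present.
Newton iteration, ψ₂⁰ = 0.5:
  ψ₂ = 0.500: g = 0.0796, g' = -0.579 → ψ₂ = 0.638
  ψ₂ = 0.638: g = -0.0122, g' = -0.781 → ψ₂ = 0.622
Converged at ψ₂ = 0.622.
  methanol: x = 0.580, y = 0.929
  o-xylene: x = 0.420, y = 0.071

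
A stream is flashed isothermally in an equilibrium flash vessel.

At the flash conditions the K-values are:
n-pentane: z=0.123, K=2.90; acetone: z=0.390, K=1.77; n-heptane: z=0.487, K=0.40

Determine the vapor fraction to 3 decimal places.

ψ = 0.362

Material balance + equilibrium reduce to Σ zᵢ(Kᵢ−1)/(1+ψ(Kᵢ−1)) = 0.
Feasibility: ΣzᵢKᵢ = 1.242, Σzᵢ/Kᵢ = 1.480 — both > 1, two phases present.
Newton–Raphson from ψ = 0.32:
  ψ = 0.320: g = 0.0246, g' = -0.589 → ψ = 0.362
Converged at ψ = 0.362.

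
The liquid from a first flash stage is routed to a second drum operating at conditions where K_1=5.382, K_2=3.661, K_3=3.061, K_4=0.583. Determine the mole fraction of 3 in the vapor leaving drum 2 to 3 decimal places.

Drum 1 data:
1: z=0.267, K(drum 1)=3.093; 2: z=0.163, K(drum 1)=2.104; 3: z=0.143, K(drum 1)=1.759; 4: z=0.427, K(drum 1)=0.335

y_3 (drum 2) = 0.144

Drum 1:
Rachford–Rice: g(ψ₁) = Σ zᵢ(Kᵢ−1)/(1+ψ₁(Kᵢ−1)) = 0.
Check two-phase: ΣzᵢKᵢ = 1.563 > 1 and Σzᵢ/Kᵢ = 1.520 > 1, so g(0) = 0.563 > 0 and g(1) = -0.520 < 0.
Newton iteration, ψ₁⁰ = 0.66:
  ψ₁ = 0.660: g = -0.0950, g' = -0.909 → ψ₁ = 0.556
  ψ₁ = 0.556: g = -0.0040, g' = -0.842 → ψ₁ = 0.551
Converged at ψ₁ = 0.551.
Drum-1 compositions:
  1: x = 0.124, y = 0.384
  2: x = 0.101, y = 0.213
  3: x = 0.101, y = 0.177
  4: x = 0.674, y = 0.226
Drum-2 feed = drum-1 liquid: z₂ = (0.1240, 0.1014, 0.1008, 0.6738).
Drum 2:
Let ψ₂ = V/F and solve Σ zᵢ(Kᵢ−1)/(1+ψ₂(Kᵢ−1)) = 0.
g(0) = ΣzᵢKᵢ − 1 = 0.740 and g(1) = 1 − Σzᵢ/Kᵢ = -0.239, so a root lies in (0, 1).
Iterate (Newton) starting at ψ₂ = 0.5:
  ψ₂ = 0.500: g = 0.0335, g' = -0.657 → ψ₂ = 0.551
  ψ₂ = 0.551: g = 0.0011, g' = -0.614 → ψ₂ = 0.553
Converged at ψ₂ = 0.553.
  1: x = 0.036, y = 0.195
  2: x = 0.041, y = 0.150
  3: x = 0.047, y = 0.144
  4: x = 0.876, y = 0.510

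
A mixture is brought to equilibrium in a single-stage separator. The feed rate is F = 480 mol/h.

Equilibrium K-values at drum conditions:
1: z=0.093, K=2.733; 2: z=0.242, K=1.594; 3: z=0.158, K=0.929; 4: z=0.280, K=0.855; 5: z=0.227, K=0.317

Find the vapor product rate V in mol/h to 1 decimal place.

V = 116.2 mol/h

Let β = V/F and solve Σ zᵢ(Kᵢ−1)/(1+β(Kᵢ−1)) = 0.
g(0) = ΣzᵢKᵢ − 1 = 0.098 and g(1) = 1 − Σzᵢ/Kᵢ = -0.399, so a root lies in (0, 1).
Newton–Raphson from β = 0.5:
  β = 0.500: g = -0.0937, g' = -0.383 → β = 0.255
  β = 0.255: g = -0.0048, g' = -0.361 → β = 0.242
Converged at β = 0.242.
Then V = β·F = 0.2420·480 = 116.2 mol/h and L = F − V = 363.8 mol/h.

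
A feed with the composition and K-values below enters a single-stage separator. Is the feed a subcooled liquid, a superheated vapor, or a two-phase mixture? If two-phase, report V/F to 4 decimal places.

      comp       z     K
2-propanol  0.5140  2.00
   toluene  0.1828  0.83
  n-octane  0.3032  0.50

ΣzᵢKᵢ = 1.3313; Σzᵢ/Kᵢ = 1.0836.
Both exceed 1, so a two-phase solution exists.
Rachford–Rice: g(ψ) = Σ zᵢ(Kᵢ−1)/(1+ψ(Kᵢ−1)) = 0.
Newton–Raphson from ψ = 0.31:
  ψ = 0.3100: g = 0.18015, g' = -0.4116 → ψ = 0.7477
  ψ = 0.7477: g = 0.01637, g' = -0.3686 → ψ = 0.7922
  ψ = 0.7922: g = -0.00013, g' = -0.3749 → ψ = 0.7918
Converged at ψ = 0.7918.

two-phase, V/F = 0.7918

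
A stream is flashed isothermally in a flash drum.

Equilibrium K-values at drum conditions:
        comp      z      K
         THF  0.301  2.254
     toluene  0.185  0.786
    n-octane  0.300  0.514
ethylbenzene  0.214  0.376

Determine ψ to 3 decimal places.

Rachford–Rice: g(ψ) = Σ zᵢ(Kᵢ−1)/(1+ψ(Kᵢ−1)) = 0.
g(0) = ΣzᵢKᵢ − 1 = 0.059 and g(1) = 1 − Σzᵢ/Kᵢ = -0.522, so a root lies in (0, 1).
Iterate (Newton) starting at ψ = 0.5:
  ψ = 0.500: g = -0.1990, g' = -0.489 → ψ = 0.093
  ψ = 0.093: g = 0.0031, g' = -0.560 → ψ = 0.099
Converged at ψ = 0.099.

ψ = 0.099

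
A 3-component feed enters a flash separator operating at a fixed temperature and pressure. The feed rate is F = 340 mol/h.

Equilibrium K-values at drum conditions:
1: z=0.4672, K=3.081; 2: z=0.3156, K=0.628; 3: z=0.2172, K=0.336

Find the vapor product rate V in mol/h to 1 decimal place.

V = 223.2 mol/h

Newton iteration, V/F⁰ = 0.5:
  V/F = 0.5000: g = 0.11634, g' = -0.7665 → V/F = 0.6518
  V/F = 0.6518: g = 0.00335, g' = -0.7381 → V/F = 0.6563
Converged at V/F = 0.6563.
Then V = V/F·F = 0.6563·340 = 223.2 mol/h and L = F − V = 116.8 mol/h.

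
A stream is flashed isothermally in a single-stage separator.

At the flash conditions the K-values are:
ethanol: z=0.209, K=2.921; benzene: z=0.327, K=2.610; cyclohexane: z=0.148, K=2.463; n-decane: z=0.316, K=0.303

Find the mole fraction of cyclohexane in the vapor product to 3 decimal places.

Newton iteration, ψ⁰ = 0.5:
  ψ = 0.500: g = 0.2834, g' = -0.928 → ψ = 0.805
  ψ = 0.805: g = -0.0159, g' = -1.144 → ψ = 0.792
  ψ = 0.792: g = -0.0002, g' = -1.117 → ψ = 0.791
Converged at ψ = 0.791.
Compositions from xᵢ = zᵢ/(1+ψ(Kᵢ−1)), yᵢ = Kᵢxᵢ:
  ethanol: x = 0.083, y = 0.242
  benzene: x = 0.144, y = 0.375
  cyclohexane: x = 0.069, y = 0.169
  n-decane: x = 0.705, y = 0.214

y_cyclohexane = 0.169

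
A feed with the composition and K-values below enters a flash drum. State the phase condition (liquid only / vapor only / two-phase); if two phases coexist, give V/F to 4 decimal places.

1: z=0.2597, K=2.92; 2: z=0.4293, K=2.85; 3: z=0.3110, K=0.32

ΣzᵢKᵢ = 2.0813; Σzᵢ/Kᵢ = 1.2114.
Both exceed 1, so a two-phase solution exists.
Newton iteration, ψ⁰ = 0.36:
  ψ = 0.3600: g = 0.49152, g' = -1.1162 → ψ = 0.8003
  ψ = 0.8003: g = 0.05273, g' = -1.0798 → ψ = 0.8492
  ψ = 0.8492: g = -0.00199, g' = -1.1660 → ψ = 0.8475
Converged at ψ = 0.8475.

two-phase, V/F = 0.8475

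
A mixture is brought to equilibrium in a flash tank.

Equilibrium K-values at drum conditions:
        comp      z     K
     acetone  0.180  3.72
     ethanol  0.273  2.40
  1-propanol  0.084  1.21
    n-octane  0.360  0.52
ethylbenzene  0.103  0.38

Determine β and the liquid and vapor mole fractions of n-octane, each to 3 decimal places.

β = 0.706, x_n-octane = 0.545, y_n-octane = 0.283

Iterate (Newton) starting at β = 0.65:
  β = 0.650: g = 0.0344, g' = -0.610 → β = 0.706
Converged at β = 0.706.
Compositions from xᵢ = zᵢ/(1+β(Kᵢ−1)), yᵢ = Kᵢxᵢ:
  acetone: x = 0.062, y = 0.229
  ethanol: x = 0.137, y = 0.329
  1-propanol: x = 0.073, y = 0.089
  n-octane: x = 0.545, y = 0.283
  ethylbenzene: x = 0.183, y = 0.070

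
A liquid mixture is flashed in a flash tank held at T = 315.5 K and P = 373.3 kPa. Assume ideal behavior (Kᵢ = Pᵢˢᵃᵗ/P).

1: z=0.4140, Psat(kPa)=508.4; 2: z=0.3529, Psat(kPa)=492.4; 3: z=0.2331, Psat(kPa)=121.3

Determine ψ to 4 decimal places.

Raoult's law: Kᵢ = Pᵢˢᵃᵗ/P = Pᵢˢᵃᵗ/373.3.
  K_1 = 508.4/373.3 = 1.361907, K_2 = 492.4/373.3 = 1.319046, K_3 = 121.3/373.3 = 0.324940
Let ψ = V/F and solve Σ zᵢ(Kᵢ−1)/(1+ψ(Kᵢ−1)) = 0.
g(0) = ΣzᵢKᵢ − 1 = 0.1051 and g(1) = 1 − Σzᵢ/Kᵢ = -0.2889, so a root lies in (0, 1).
Newton–Raphson from ψ = 0.7:
  ψ = 0.7000: g = -0.08675, g' = -0.4403 → ψ = 0.5030
  ψ = 0.5030: g = -0.01448, g' = -0.3090 → ψ = 0.4561
  ψ = 0.4561: g = -0.00048, g' = -0.2891 → ψ = 0.4545
Converged at ψ = 0.4545.

ψ = 0.4545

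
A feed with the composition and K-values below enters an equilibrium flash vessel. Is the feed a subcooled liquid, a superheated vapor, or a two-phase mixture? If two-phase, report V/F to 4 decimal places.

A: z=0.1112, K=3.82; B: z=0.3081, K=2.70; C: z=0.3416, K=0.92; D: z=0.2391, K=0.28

ΣzᵢKᵢ = 1.6379; Σzᵢ/Kᵢ = 1.3685.
Both exceed 1, so a two-phase solution exists.
Let ψ = V/F and solve Σ zᵢ(Kᵢ−1)/(1+ψ(Kᵢ−1)) = 0.
Iterate (Newton) starting at ψ = 0.5:
  ψ = 0.5000: g = 0.11578, g' = -0.7174 → ψ = 0.6614
  ψ = 0.6614: g = -0.00151, g' = -0.7592 → ψ = 0.6594
Converged at ψ = 0.6594.

two-phase, V/F = 0.6594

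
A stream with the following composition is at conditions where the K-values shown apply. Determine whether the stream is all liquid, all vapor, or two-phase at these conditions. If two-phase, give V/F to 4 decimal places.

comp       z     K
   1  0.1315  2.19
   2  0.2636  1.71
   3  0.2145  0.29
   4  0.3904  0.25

ΣzᵢKᵢ = 0.8985; Σzᵢ/Kᵢ = 2.5155.
Since ΣzᵢKᵢ < 1 the mixture is below its bubble point — single liquid phase.

all liquid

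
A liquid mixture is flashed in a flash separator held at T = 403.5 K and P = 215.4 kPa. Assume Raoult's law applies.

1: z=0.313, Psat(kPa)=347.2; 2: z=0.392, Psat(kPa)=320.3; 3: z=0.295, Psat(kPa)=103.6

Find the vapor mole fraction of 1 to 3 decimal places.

y_1 = 0.337

Raoult's law: Kᵢ = Pᵢˢᵃᵗ/P = Pᵢˢᵃᵗ/215.4.
  K_1 = 347.2/215.4 = 1.61188, K_2 = 320.3/215.4 = 1.48700, K_3 = 103.6/215.4 = 0.48097
Rachford–Rice: g(ψ) = Σ zᵢ(Kᵢ−1)/(1+ψ(Kᵢ−1)) = 0.
g(0) = ΣzᵢKᵢ − 1 = 0.229 and g(1) = 1 − Σzᵢ/Kᵢ = -0.071, so a root lies in (0, 1).
Newton iteration, ψ⁰ = 0.5:
  ψ = 0.500: g = 0.0934, g' = -0.274 → ψ = 0.841
  ψ = 0.841: g = -0.0099, g' = -0.348 → ψ = 0.813
  ψ = 0.813: g = -0.0002, g' = -0.338 → ψ = 0.812
Converged at ψ = 0.812.
Compositions from xᵢ = zᵢ/(1+ψ(Kᵢ−1)), yᵢ = Kᵢxᵢ:
  1: x = 0.209, y = 0.337
  2: x = 0.281, y = 0.418
  3: x = 0.510, y = 0.245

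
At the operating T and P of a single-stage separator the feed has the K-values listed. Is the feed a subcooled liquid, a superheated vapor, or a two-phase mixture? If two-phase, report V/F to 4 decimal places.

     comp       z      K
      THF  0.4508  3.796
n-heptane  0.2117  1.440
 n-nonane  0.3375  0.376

ΣzᵢKᵢ = 2.1430; Σzᵢ/Kᵢ = 1.1634.
Both exceed 1, so a two-phase solution exists.
Rachford–Rice: g(ψ) = Σ zᵢ(Kᵢ−1)/(1+ψ(Kᵢ−1)) = 0.
Iterate (Newton) starting at ψ = 0.65:
  ψ = 0.6500: g = 0.16550, g' = -0.8407 → ψ = 0.8469
  ψ = 0.8469: g = -0.00448, g' = -0.9234 → ψ = 0.8420
Converged at ψ = 0.8420.

two-phase, V/F = 0.8420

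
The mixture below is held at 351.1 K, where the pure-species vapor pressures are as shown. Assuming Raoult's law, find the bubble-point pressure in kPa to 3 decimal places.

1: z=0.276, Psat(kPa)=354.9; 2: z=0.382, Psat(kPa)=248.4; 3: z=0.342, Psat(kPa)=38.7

Pbub = 206.077 kPa

At the bubble point ψ → 0, so ΣzᵢKᵢ = 1 with Kᵢ = Pᵢˢᵃᵗ/P ⇒ P = ΣzᵢPᵢˢᵃᵗ.
P = 0.276·354.9 + 0.382·248.4 + 0.342·38.7 = 206.077 kPa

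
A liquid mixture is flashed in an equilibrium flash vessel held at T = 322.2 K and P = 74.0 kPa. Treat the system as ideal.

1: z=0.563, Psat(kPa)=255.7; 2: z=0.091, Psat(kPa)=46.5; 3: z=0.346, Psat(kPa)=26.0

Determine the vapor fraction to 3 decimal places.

Raoult's law: Kᵢ = Pᵢˢᵃᵗ/P = Pᵢˢᵃᵗ/74.0.
  K_1 = 255.7/74.0 = 3.45541, K_2 = 46.5/74.0 = 0.62838, K_3 = 26.0/74.0 = 0.35135
Material balance + equilibrium reduce to Σ zᵢ(Kᵢ−1)/(1+ψ(Kᵢ−1)) = 0.
Feasibility: ΣzᵢKᵢ = 2.124, Σzᵢ/Kᵢ = 1.293 — both > 1, two phases present.
Newton iteration, ψ⁰ = 0.58:
  ψ = 0.580: g = 0.1674, g' = -0.972 → ψ = 0.752
  ψ = 0.752: g = 0.0004, g' = -0.998 → ψ = 0.753
Converged at ψ = 0.753.

ψ = 0.753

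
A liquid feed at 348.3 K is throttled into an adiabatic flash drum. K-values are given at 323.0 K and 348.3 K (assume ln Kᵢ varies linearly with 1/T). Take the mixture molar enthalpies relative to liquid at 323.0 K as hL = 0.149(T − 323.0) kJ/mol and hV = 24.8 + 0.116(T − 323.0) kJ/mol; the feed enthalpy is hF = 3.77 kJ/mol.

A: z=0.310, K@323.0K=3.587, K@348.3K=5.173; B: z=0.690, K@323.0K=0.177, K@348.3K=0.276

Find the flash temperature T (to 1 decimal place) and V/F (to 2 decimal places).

Adiabatic flash: solve Rachford–Rice at each trial T, then check hF = ψ·hV(T) + (1−ψ)·hL(T).
  T = 323.0 K: K = (3.587, 0.177), RR gives ψ = 0.110, H_out = 2.727 kJ/mol
  T = 348.3 K: K = (5.173, 0.276), RR gives ψ = 0.263, H_out = 10.068 kJ/mol
  T = 335.6 K: K = (4.334, 0.223), RR gives ψ = 0.192, H_out = 6.556 kJ/mol
  T = 329.3 K: K = (3.950, 0.199), RR gives ψ = 0.153, H_out = 4.704 kJ/mol
  T = 326.1 K: K = (3.763, 0.188), RR gives ψ = 0.132, H_out = 3.719 kJ/mol
  T = 327.7 K: K = (3.856, 0.193), RR gives ψ = 0.143, H_out = 4.216 kJ/mol
Linear interpolation between T = 326.1 (H_out = 3.719) and T = 327.7 (H_out = 4.216) on hF = 3.77 gives T ≈ 326.3 K, at which ψ = 0.13.

T = 326.3 K, V/F = 0.13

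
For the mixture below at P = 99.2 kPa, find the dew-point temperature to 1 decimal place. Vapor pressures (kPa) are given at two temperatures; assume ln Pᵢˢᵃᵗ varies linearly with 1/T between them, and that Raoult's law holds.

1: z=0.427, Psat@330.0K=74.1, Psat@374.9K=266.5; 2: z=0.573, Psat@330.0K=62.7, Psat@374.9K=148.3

Dew-point temperature: Σzᵢ·P/Pᵢˢᵃᵗ(T) = 1. Interpolate ln Pᵢˢᵃᵗ = aᵢ + bᵢ/T.
  T = 330.0 K: ΣzᵢP/Pᵢˢᵃᵗ = 1.4782
  T = 374.9 K: ΣzᵢP/Pᵢˢᵃᵗ = 0.5422
  T = 352.4 K: ΣzᵢP/Pᵢˢᵃᵗ = 0.8639
  T = 341.2 K: ΣzᵢP/Pᵢˢᵃᵗ = 1.1185
  T = 346.8 K: ΣzᵢP/Pᵢˢᵃᵗ = 0.9806
  T = 344.0 K: ΣzᵢP/Pᵢˢᵃᵗ = 1.0467
Interpolating between 344.0 K and 346.8 K gives T ≈ 346.0 K.

T = 346.0 K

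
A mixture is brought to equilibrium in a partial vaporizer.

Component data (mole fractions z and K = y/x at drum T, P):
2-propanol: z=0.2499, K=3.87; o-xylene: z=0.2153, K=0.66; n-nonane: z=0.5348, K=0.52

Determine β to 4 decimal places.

β = 0.3051

Newton iteration, β⁰ = 0.5:
  β = 0.5000: g = -0.13142, g' = -0.5966 → β = 0.2797
  β = 0.2797: g = 0.02042, g' = -0.8281 → β = 0.3044
  β = 0.3044: g = 0.00053, g' = -0.7864 → β = 0.3051
Converged at β = 0.3051.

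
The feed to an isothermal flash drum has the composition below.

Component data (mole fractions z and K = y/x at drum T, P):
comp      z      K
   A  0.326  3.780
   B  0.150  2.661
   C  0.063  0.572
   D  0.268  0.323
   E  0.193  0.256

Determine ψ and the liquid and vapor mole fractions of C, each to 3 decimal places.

ψ = 0.481, x_C = 0.079, y_C = 0.045

Let ψ = V/F and solve Σ zᵢ(Kᵢ−1)/(1+ψ(Kᵢ−1)) = 0.
Check two-phase: ΣzᵢKᵢ = 1.803 > 1 and Σzᵢ/Kᵢ = 1.836 > 1, so g(0) = 0.803 > 0 and g(1) = -0.836 < 0.
Iterate (Newton) starting at ψ = 0.5:
  ψ = 0.500: g = -0.0219, g' = -1.135 → ψ = 0.481
Converged at ψ = 0.481.
Compositions from xᵢ = zᵢ/(1+ψ(Kᵢ−1)), yᵢ = Kᵢxᵢ:
  A: x = 0.140, y = 0.527
  B: x = 0.083, y = 0.222
  C: x = 0.079, y = 0.045
  D: x = 0.397, y = 0.128
  E: x = 0.300, y = 0.077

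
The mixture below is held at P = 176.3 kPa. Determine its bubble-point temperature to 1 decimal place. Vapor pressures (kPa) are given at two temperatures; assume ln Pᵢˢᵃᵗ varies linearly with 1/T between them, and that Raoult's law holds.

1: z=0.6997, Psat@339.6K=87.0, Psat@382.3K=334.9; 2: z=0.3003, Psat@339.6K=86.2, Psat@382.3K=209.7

T = 363.1 K

Bubble-point temperature: ΣzᵢPᵢˢᵃᵗ(T) = P. Interpolate ln Pᵢˢᵃᵗ = aᵢ + bᵢ/T.
  T = 339.6 K: ΣzᵢPᵢˢᵃᵗ = 86.76 kPa
  T = 382.3 K: ΣzᵢPᵢˢᵃᵗ = 297.30 kPa
  T = 361.0 K: ΣzᵢPᵢˢᵃᵗ = 165.98 kPa
  T = 371.6 K: ΣzᵢPᵢˢᵃᵗ = 223.47 kPa
  T = 366.3 K: ΣzᵢPᵢˢᵃᵗ = 192.95 kPa
  T = 363.6 K: ΣzᵢPᵢˢᵃᵗ = 178.79 kPa
Interpolating between 361.0 K and 363.6 K gives T ≈ 363.1 K.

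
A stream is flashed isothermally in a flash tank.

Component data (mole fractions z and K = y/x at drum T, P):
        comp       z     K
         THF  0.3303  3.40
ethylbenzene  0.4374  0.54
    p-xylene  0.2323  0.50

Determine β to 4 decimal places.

Newton–Raphson from β = 0.53:
  β = 0.5300: g = -0.07519, g' = -0.6379 → β = 0.4121
  β = 0.4121: g = 0.00396, g' = -0.7139 → β = 0.4177
Converged at β = 0.4177.

β = 0.4177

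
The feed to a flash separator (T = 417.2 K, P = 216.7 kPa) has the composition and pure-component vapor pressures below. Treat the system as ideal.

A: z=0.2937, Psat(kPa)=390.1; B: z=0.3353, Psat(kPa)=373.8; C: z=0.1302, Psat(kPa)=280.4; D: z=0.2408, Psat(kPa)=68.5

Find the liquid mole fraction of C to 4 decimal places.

x_C = 0.1068

Raoult's law: Kᵢ = Pᵢˢᵃᵗ/P = Pᵢˢᵃᵗ/216.7.
  K_A = 390.1/216.7 = 1.800185, K_B = 373.8/216.7 = 1.724965, K_C = 280.4/216.7 = 1.293955, K_D = 68.5/216.7 = 0.316105
Let ψ = V/F and solve Σ zᵢ(Kᵢ−1)/(1+ψ(Kᵢ−1)) = 0.
Feasibility: ΣzᵢKᵢ = 1.3517, Σzᵢ/Kᵢ = 1.2199 — both > 1, two phases present.
Iterate (Newton) starting at ψ = 0.4:
  ψ = 0.4000: g = 0.17402, g' = -0.4362 → ψ = 0.7989
  ψ = 0.7989: g = -0.03474, g' = -0.6953 → ψ = 0.7489
  ψ = 0.7489: g = -0.00174, g' = -0.6284 → ψ = 0.7462
Converged at ψ = 0.7462.
Compositions from xᵢ = zᵢ/(1+ψ(Kᵢ−1)), yᵢ = Kᵢxᵢ:
  A: x = 0.1839, y = 0.3311
  B: x = 0.2176, y = 0.3753
  C: x = 0.1068, y = 0.1382
  D: x = 0.4917, y = 0.1554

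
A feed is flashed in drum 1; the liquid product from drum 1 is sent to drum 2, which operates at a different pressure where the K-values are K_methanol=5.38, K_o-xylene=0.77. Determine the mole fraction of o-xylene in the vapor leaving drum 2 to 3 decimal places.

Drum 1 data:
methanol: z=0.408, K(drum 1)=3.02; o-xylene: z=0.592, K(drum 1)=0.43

y_o-xylene (drum 2) = 0.732

Drum 1:
Binary case is linear: z₁(K₁−1)(1+ψ₁(K₂−1)) + z₂(K₂−1)(1+ψ₁(K₁−1)) = 0
⇒ ψ₁ = [z₁(K₁−1)+z₂(K₂−1)] / [−(K₁−1)(K₂−1)] = 0.4867/1.1514 = 0.423
Drum-1 compositions:
  methanol: x = 0.220, y = 0.665
  o-xylene: x = 0.780, y = 0.335
Drum-2 feed = drum-1 liquid: z₂ = (0.2201, 0.7799).
Drum 2:
Let ψ₂ = V/F and solve Σ zᵢ(Kᵢ−1)/(1+ψ₂(Kᵢ−1)) = 0.
g(0) = ΣzᵢKᵢ − 1 = 0.785 and g(1) = 1 − Σzᵢ/Kᵢ = -0.054, so a root lies in (0, 1).
Binary case is linear: z₁(K₁−1)(1+ψ₂(K₂−1)) + z₂(K₂−1)(1+ψ₂(K₁−1)) = 0
⇒ ψ₂ = [z₁(K₁−1)+z₂(K₂−1)] / [−(K₁−1)(K₂−1)] = 0.7846/1.0074 = 0.779
  methanol: x = 0.050, y = 0.268
  o-xylene: x = 0.950, y = 0.732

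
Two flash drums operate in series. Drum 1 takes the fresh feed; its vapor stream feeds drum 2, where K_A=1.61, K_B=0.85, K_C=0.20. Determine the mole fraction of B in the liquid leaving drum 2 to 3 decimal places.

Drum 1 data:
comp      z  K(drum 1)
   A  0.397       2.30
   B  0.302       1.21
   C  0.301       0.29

x_B (drum 2) = 0.353

Drum 1:
Newton iteration, ψ₁⁰ = 0.66:
  ψ₁ = 0.660: g = -0.0687, g' = -0.742 → ψ₁ = 0.567
  ψ₁ = 0.567: g = -0.0042, g' = -0.658 → ψ₁ = 0.561
Converged at ψ₁ = 0.561.
Drum-1 compositions:
  A: x = 0.230, y = 0.528
  B: x = 0.270, y = 0.327
  C: x = 0.500, y = 0.145
Drum-2 feed = drum-1 vapor: z₂ = (0.5280, 0.3269, 0.1451).
Drum 2:
Material balance + equilibrium reduce to Σ zᵢ(Kᵢ−1)/(1+ψ₂(Kᵢ−1)) = 0.
g(0) = ΣzᵢKᵢ − 1 = 0.157 and g(1) = 1 − Σzᵢ/Kᵢ = -0.438, so a root lies in (0, 1).
Iterate (Newton) starting at ψ₂ = 0.67:
  ψ₂ = 0.670: g = -0.0760, g' = -0.539 → ψ₂ = 0.529
  ψ₂ = 0.529: g = -0.0110, g' = -0.400 → ψ₂ = 0.502
  ψ₂ = 0.502: g = -0.0002, g' = -0.383 → ψ₂ = 0.501
Converged at ψ₂ = 0.501.
  A: x = 0.404, y = 0.651
  B: x = 0.353, y = 0.300
  C: x = 0.242, y = 0.048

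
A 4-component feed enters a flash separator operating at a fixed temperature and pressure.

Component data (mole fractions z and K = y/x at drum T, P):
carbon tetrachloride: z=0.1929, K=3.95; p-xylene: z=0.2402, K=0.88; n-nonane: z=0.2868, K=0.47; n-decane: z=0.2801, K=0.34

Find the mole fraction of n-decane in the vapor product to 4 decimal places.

y_n-decane = 0.1053

Newton iteration, V/F⁰ = 0.67:
  V/F = 0.6700: g = -0.40728, g' = -0.7794 → V/F = 0.1475
  V/F = 0.1475: g = -0.00247, g' = -1.0634 → V/F = 0.1451
Converged at V/F = 0.1451.
Compositions from xᵢ = zᵢ/(1+V/F(Kᵢ−1)), yᵢ = Kᵢxᵢ:
  carbon tetrachloride: x = 0.1351, y = 0.5335
  p-xylene: x = 0.2445, y = 0.2151
  n-nonane: x = 0.3107, y = 0.1460
  n-decane: x = 0.3098, y = 0.1053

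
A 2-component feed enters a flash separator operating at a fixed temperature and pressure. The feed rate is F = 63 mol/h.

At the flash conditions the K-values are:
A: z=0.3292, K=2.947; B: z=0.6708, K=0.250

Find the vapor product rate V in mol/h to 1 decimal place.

Material balance + equilibrium reduce to Σ zᵢ(Kᵢ−1)/(1+ψ(Kᵢ−1)) = 0.
Check two-phase: ΣzᵢKᵢ = 1.1379 > 1 and Σzᵢ/Kᵢ = 2.7949 > 1, so g(0) = 0.1379 > 0 and g(1) = -1.7949 < 0.
Binary case is linear: z₁(K₁−1)(1+ψ(K₂−1)) + z₂(K₂−1)(1+ψ(K₁−1)) = 0
⇒ ψ = [z₁(K₁−1)+z₂(K₂−1)] / [−(K₁−1)(K₂−1)] = 0.13785/1.46025 = 0.0944
Then V = ψ·F = 0.0944·63 = 5.9 mol/h and L = F − V = 57.1 mol/h.

V = 5.9 mol/h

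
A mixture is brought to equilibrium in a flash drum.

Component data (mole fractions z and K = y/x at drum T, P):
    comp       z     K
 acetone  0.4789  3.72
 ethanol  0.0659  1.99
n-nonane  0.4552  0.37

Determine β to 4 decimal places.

Rachford–Rice: g(β) = Σ zᵢ(Kᵢ−1)/(1+β(Kᵢ−1)) = 0.
g(0) = ΣzᵢKᵢ − 1 = 1.0811 and g(1) = 1 − Σzᵢ/Kᵢ = -0.3921, so a root lies in (0, 1).
Iterate (Newton) starting at β = 0.5:
  β = 0.5000: g = 0.17694, g' = -1.0501 → β = 0.6685
  β = 0.6685: g = 0.00602, g' = -1.0087 → β = 0.6745
Converged at β = 0.6745.

β = 0.6745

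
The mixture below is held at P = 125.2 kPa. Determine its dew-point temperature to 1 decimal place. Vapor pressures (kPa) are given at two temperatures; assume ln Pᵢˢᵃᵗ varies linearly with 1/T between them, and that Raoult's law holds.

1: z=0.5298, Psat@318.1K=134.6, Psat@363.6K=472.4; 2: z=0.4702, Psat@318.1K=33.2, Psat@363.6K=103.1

Dew-point temperature: Σzᵢ·P/Pᵢˢᵃᵗ(T) = 1. Interpolate ln Pᵢˢᵃᵗ = aᵢ + bᵢ/T.
  T = 318.1 K: ΣzᵢP/Pᵢˢᵃᵗ = 2.2660
  T = 363.6 K: ΣzᵢP/Pᵢˢᵃᵗ = 0.7114
  T = 340.9 K: ΣzᵢP/Pᵢˢᵃᵗ = 1.2196
  T = 352.2 K: ΣzᵢP/Pᵢˢᵃᵗ = 0.9244
  T = 346.5 K: ΣzᵢP/Pᵢˢᵃᵗ = 1.0607
  T = 349.4 K: ΣzᵢP/Pᵢˢᵃᵗ = 0.9885
Interpolating between 346.5 K and 349.4 K gives T ≈ 348.9 K.

T = 348.9 K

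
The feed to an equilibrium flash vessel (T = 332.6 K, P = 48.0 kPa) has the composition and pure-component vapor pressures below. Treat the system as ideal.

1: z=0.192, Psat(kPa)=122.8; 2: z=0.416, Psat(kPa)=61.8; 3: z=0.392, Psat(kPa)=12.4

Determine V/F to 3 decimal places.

Raoult's law: Kᵢ = Pᵢˢᵃᵗ/P = Pᵢˢᵃᵗ/48.0.
  K_1 = 122.8/48.0 = 2.55833, K_2 = 61.8/48.0 = 1.28750, K_3 = 12.4/48.0 = 0.25833
Rachford–Rice: g(V/F) = Σ zᵢ(Kᵢ−1)/(1+V/F(Kᵢ−1)) = 0.
Feasibility: ΣzᵢKᵢ = 1.128, Σzᵢ/Kᵢ = 1.916 — both > 1, two phases present.
Newton–Raphson from V/F = 0.49:
  V/F = 0.490: g = -0.1822, g' = -0.708 → V/F = 0.233
  V/F = 0.233: g = -0.0197, g' = -0.596 → V/F = 0.200
Converged at V/F = 0.200.

V/F = 0.200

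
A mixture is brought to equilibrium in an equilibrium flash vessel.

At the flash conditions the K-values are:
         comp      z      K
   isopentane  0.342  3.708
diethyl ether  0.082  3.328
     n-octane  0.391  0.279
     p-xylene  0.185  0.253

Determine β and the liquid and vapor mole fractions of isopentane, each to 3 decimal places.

Let β = V/F and solve Σ zᵢ(Kᵢ−1)/(1+β(Kᵢ−1)) = 0.
Check two-phase: ΣzᵢKᵢ = 1.697 > 1 and Σzᵢ/Kᵢ = 2.250 > 1, so g(0) = 0.697 > 0 and g(1) = -1.250 < 0.
Iterate (Newton) starting at β = 0.5:
  β = 0.500: g = -0.1798, g' = -1.308 → β = 0.363
  β = 0.363: g = -0.0003, g' = -1.336 → β = 0.362
Converged at β = 0.362.
Compositions from xᵢ = zᵢ/(1+β(Kᵢ−1)), yᵢ = Kᵢxᵢ:
  isopentane: x = 0.173, y = 0.640
  diethyl ether: x = 0.044, y = 0.148
  n-octane: x = 0.529, y = 0.148
  p-xylene: x = 0.254, y = 0.064

β = 0.362, x_isopentane = 0.173, y_isopentane = 0.640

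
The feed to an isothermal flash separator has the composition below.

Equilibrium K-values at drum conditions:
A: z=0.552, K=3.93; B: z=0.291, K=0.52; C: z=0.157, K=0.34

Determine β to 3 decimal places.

β = 0.841

Let β = V/F and solve Σ zᵢ(Kᵢ−1)/(1+β(Kᵢ−1)) = 0.
Feasibility: ΣzᵢKᵢ = 2.374, Σzᵢ/Kᵢ = 1.162 — both > 1, two phases present.
Newton–Raphson from β = 0.5:
  β = 0.500: g = 0.3177, g' = -1.048 → β = 0.803
  β = 0.803: g = 0.0346, g' = -0.909 → β = 0.841
Converged at β = 0.841.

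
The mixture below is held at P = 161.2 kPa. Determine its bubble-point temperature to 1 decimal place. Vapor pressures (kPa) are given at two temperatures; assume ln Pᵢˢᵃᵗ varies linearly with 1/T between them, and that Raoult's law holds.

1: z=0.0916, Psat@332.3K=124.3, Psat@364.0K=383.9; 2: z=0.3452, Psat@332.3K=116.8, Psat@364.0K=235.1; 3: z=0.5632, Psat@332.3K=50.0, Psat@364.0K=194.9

T = 353.4 K

Bubble-point temperature: ΣzᵢPᵢˢᵃᵗ(T) = P. Interpolate ln Pᵢˢᵃᵗ = aᵢ + bᵢ/T.
  T = 332.3 K: ΣzᵢPᵢˢᵃᵗ = 79.87 kPa
  T = 364.0 K: ΣzᵢPᵢˢᵃᵗ = 226.09 kPa
  T = 348.1 K: ΣzᵢPᵢˢᵃᵗ = 135.77 kPa
  T = 356.1 K: ΣzᵢPᵢˢᵃᵗ = 176.02 kPa
  T = 352.1 K: ΣzᵢPᵢˢᵃᵗ = 154.71 kPa
  T = 354.1 K: ΣzᵢPᵢˢᵃᵗ = 165.05 kPa
Interpolating between 352.1 K and 354.1 K gives T ≈ 353.4 K.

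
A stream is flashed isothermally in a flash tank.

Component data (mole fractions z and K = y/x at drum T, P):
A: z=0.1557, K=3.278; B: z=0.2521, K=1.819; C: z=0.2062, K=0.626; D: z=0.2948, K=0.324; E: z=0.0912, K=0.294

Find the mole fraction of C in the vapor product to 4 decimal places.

y_C = 0.1419

Iterate (Newton) starting at V/F = 0.5:
  V/F = 0.5000: g = -0.18311, g' = -0.7213 → V/F = 0.2462
  V/F = 0.2462: g = -0.00285, g' = -0.7443 → V/F = 0.2423
Converged at V/F = 0.2423.
Compositions from xᵢ = zᵢ/(1+V/F(Kᵢ−1)), yᵢ = Kᵢxᵢ:
  A: x = 0.1003, y = 0.3288
  B: x = 0.2104, y = 0.3826
  C: x = 0.2268, y = 0.1419
  D: x = 0.3526, y = 0.1142
  E: x = 0.1100, y = 0.0323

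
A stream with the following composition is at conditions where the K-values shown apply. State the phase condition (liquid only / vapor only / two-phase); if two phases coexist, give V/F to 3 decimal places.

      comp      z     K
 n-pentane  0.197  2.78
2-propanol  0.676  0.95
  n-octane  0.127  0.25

two-phase, V/F = 0.496

ΣzᵢKᵢ = 1.222; Σzᵢ/Kᵢ = 1.290.
Both exceed 1, so a two-phase solution exists.
Material balance + equilibrium reduce to Σ zᵢ(Kᵢ−1)/(1+ψ(Kᵢ−1)) = 0.
Newton iteration, ψ⁰ = 0.7:
  ψ = 0.700: g = -0.0794, g' = -0.442 → ψ = 0.520
  ψ = 0.520: g = -0.0089, g' = -0.362 → ψ = 0.496
Converged at ψ = 0.496.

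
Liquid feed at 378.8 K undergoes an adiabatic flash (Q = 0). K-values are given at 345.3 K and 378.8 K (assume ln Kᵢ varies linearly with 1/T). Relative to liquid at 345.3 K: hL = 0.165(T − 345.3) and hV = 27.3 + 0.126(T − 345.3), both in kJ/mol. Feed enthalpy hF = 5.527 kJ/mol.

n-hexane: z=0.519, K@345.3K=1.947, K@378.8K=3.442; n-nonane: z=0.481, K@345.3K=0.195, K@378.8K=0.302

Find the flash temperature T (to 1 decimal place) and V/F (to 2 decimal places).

Adiabatic flash: solve Rachford–Rice at each trial T, then check hF = ψ·hV(T) + (1−ψ)·hL(T).
  T = 345.3 K: K = (1.947, 0.195), RR gives ψ = 0.137, H_out = 3.735 kJ/mol
  T = 378.8 K: K = (3.442, 0.302), RR gives ψ = 0.547, H_out = 19.735 kJ/mol
  T = 362.1 K: K = (2.625, 0.245), RR gives ψ = 0.392, H_out = 13.210 kJ/mol
  T = 353.7 K: K = (2.269, 0.219), RR gives ψ = 0.286, H_out = 9.093 kJ/mol
  T = 349.5 K: K = (2.104, 0.207), RR gives ψ = 0.219, H_out = 6.626 kJ/mol
  T = 347.4 K: K = (2.024, 0.201), RR gives ψ = 0.180, H_out = 5.243 kJ/mol
Linear interpolation between T = 347.4 (H_out = 5.243) and T = 349.5 (H_out = 6.626) on hF = 5.527 gives T ≈ 347.8 K, at which ψ = 0.19.

T = 347.8 K, V/F = 0.19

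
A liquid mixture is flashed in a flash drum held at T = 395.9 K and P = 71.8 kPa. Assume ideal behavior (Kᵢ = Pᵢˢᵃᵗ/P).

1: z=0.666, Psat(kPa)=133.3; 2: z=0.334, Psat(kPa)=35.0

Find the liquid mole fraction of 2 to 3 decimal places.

x_2 = 0.626

Raoult's law: Kᵢ = Pᵢˢᵃᵗ/P = Pᵢˢᵃᵗ/71.8.
  K_1 = 133.3/71.8 = 1.85655, K_2 = 35.0/71.8 = 0.48747
Material balance + equilibrium reduce to Σ zᵢ(Kᵢ−1)/(1+β(Kᵢ−1)) = 0.
Check two-phase: ΣzᵢKᵢ = 1.399 > 1 and Σzᵢ/Kᵢ = 1.044 > 1, so g(0) = 0.399 > 0 and g(1) = -0.044 < 0.
Binary case is linear: z₁(K₁−1)(1+β(K₂−1)) + z₂(K₂−1)(1+β(K₁−1)) = 0
⇒ β = [z₁(K₁−1)+z₂(K₂−1)] / [−(K₁−1)(K₂−1)] = 0.3993/0.4390 = 0.909
Compositions from xᵢ = zᵢ/(1+β(Kᵢ−1)), yᵢ = Kᵢxᵢ:
  1: x = 0.374, y = 0.695
  2: x = 0.626, y = 0.305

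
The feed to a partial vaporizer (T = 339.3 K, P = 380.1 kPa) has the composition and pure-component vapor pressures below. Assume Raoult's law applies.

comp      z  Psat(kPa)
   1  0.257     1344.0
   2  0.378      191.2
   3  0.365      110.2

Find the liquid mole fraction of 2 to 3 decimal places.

x_2 = 0.405

Raoult's law: Kᵢ = Pᵢˢᵃᵗ/P = Pᵢˢᵃᵗ/380.1.
  K_1 = 1344.0/380.1 = 3.53591, K_2 = 191.2/380.1 = 0.50303, K_3 = 110.2/380.1 = 0.28992
Rachford–Rice: g(V/F) = Σ zᵢ(Kᵢ−1)/(1+V/F(Kᵢ−1)) = 0.
g(0) = ΣzᵢKᵢ − 1 = 0.205 and g(1) = 1 − Σzᵢ/Kᵢ = -1.083, so a root lies in (0, 1).
Iterate (Newton) starting at V/F = 0.48:
  V/F = 0.480: g = -0.3460, g' = -0.921 → V/F = 0.104
  V/F = 0.104: g = 0.0374, g' = -1.352 → V/F = 0.132
  V/F = 0.132: g = 0.0013, g' = -1.259 → V/F = 0.133
Converged at V/F = 0.133.
Compositions from xᵢ = zᵢ/(1+V/F(Kᵢ−1)), yᵢ = Kᵢxᵢ:
  1: x = 0.192, y = 0.680
  2: x = 0.405, y = 0.204
  3: x = 0.403, y = 0.117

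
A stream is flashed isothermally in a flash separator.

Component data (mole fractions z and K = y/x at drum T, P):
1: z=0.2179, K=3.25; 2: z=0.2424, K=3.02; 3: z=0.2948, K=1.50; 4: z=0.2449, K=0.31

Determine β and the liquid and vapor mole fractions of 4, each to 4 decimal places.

β = 0.8923, x_4 = 0.6372, y_4 = 0.1975

Material balance + equilibrium reduce to Σ zᵢ(Kᵢ−1)/(1+β(Kᵢ−1)) = 0.
Check two-phase: ΣzᵢKᵢ = 1.9583 > 1 and Σzᵢ/Kᵢ = 1.1338 > 1, so g(0) = 0.9583 > 0 and g(1) = -0.1338 < 0.
Newton–Raphson from β = 0.5:
  β = 0.5000: g = 0.33426, g' = -0.8080 → β = 0.9137
  β = 0.9137: g = -0.02354, g' = -1.1287 → β = 0.8928
  β = 0.8928: g = -0.00059, g' = -1.0738 → β = 0.8923
Converged at β = 0.8923.
Compositions from xᵢ = zᵢ/(1+β(Kᵢ−1)), yᵢ = Kᵢxᵢ:
  1: x = 0.0725, y = 0.2355
  2: x = 0.0865, y = 0.2612
  3: x = 0.2039, y = 0.3058
  4: x = 0.6372, y = 0.1975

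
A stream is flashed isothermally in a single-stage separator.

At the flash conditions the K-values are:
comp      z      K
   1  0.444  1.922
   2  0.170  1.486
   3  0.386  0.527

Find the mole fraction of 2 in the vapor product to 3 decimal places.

Newton iteration, ψ⁰ = 0.5:
  ψ = 0.500: g = 0.1075, g' = -0.351 → ψ = 0.806
  ψ = 0.806: g = -0.0010, g' = -0.371 → ψ = 0.804
Converged at ψ = 0.804.
Compositions from xᵢ = zᵢ/(1+ψ(Kᵢ−1)), yᵢ = Kᵢxᵢ:
  1: x = 0.255, y = 0.490
  2: x = 0.122, y = 0.182
  3: x = 0.623, y = 0.328

y_2 = 0.182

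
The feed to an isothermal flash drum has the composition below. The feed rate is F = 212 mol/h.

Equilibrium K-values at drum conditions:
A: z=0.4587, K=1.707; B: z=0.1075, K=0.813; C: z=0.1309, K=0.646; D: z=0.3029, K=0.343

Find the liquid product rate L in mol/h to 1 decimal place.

Rachford–Rice: g(ψ) = Σ zᵢ(Kᵢ−1)/(1+ψ(Kᵢ−1)) = 0.
Feasibility: ΣzᵢKᵢ = 1.0589, Σzᵢ/Kᵢ = 1.4867 — both > 1, two phases present.
Iterate (Newton) starting at ψ = 0.41:
  ψ = 0.4100: g = -0.09693, g' = -0.4096 → ψ = 0.1733
  ψ = 0.1733: g = -0.00583, g' = -0.3711 → ψ = 0.1576
Converged at ψ = 0.1576.
Then V = ψ·F = 0.1576·212 = 33.4 mol/h and L = F − V = 178.6 mol/h.

L = 178.6 mol/h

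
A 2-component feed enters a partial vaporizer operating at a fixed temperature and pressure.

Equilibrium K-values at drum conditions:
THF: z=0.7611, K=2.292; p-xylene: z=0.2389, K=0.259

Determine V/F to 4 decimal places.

Material balance + equilibrium reduce to Σ zᵢ(Kᵢ−1)/(1+V/F(Kᵢ−1)) = 0.
Feasibility: ΣzᵢKᵢ = 1.8063, Σzᵢ/Kᵢ = 1.2545 — both > 1, two phases present.
Iterate (Newton) starting at V/F = 0.37:
  V/F = 0.3700: g = 0.42141, g' = -0.8306 → V/F = 0.8774
  V/F = 0.8774: g = -0.04510, g' = -1.3508 → V/F = 0.8440
  V/F = 0.8440: g = -0.00217, g' = -1.2255 → V/F = 0.8422
Converged at V/F = 0.8422.

V/F = 0.8422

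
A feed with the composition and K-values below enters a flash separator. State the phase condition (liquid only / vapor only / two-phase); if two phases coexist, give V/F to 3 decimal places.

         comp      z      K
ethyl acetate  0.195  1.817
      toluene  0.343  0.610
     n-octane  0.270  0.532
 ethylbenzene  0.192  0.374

ΣzᵢKᵢ = 0.779; Σzᵢ/Kᵢ = 1.691.
Since ΣzᵢKᵢ < 1 the mixture is below its bubble point — single liquid phase.

liquid only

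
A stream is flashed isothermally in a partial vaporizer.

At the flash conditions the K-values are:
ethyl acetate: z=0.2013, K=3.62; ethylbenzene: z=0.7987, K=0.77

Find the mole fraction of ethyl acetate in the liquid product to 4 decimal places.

x_ethyl acetate = 0.0807

Rachford–Rice: g(V/F) = Σ zᵢ(Kᵢ−1)/(1+V/F(Kᵢ−1)) = 0.
Check two-phase: ΣzᵢKᵢ = 1.3437 > 1 and Σzᵢ/Kᵢ = 1.0929 > 1, so g(0) = 0.3437 > 0 and g(1) = -0.0929 < 0.
Iterate (Newton) starting at V/F = 0.5:
  V/F = 0.5000: g = 0.02074, g' = -0.3129 → V/F = 0.5663
  V/F = 0.5663: g = 0.00114, g' = -0.2799 → V/F = 0.5704
Converged at V/F = 0.5704.
Compositions from xᵢ = zᵢ/(1+V/F(Kᵢ−1)), yᵢ = Kᵢxᵢ:
  ethyl acetate: x = 0.0807, y = 0.2921
  ethylbenzene: x = 0.9193, y = 0.7079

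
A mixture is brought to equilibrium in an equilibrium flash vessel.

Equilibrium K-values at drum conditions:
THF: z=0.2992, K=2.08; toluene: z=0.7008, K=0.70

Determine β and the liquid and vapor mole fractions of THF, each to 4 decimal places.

β = 0.3484, x_THF = 0.2174, y_THF = 0.4522

Let β = V/F and solve Σ zᵢ(Kᵢ−1)/(1+β(Kᵢ−1)) = 0.
Feasibility: ΣzᵢKᵢ = 1.1129, Σzᵢ/Kᵢ = 1.1450 — both > 1, two phases present.
Binary case is linear: z₁(K₁−1)(1+β(K₂−1)) + z₂(K₂−1)(1+β(K₁−1)) = 0
⇒ β = [z₁(K₁−1)+z₂(K₂−1)] / [−(K₁−1)(K₂−1)] = 0.11290/0.32400 = 0.3484
Compositions from xᵢ = zᵢ/(1+β(Kᵢ−1)), yᵢ = Kᵢxᵢ:
  THF: x = 0.2174, y = 0.4522
  toluene: x = 0.7826, y = 0.5478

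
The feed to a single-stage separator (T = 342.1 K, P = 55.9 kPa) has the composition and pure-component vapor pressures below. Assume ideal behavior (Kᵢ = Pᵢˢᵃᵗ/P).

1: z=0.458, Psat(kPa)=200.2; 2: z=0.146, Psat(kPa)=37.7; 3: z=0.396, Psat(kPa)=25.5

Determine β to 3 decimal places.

β = 0.717

Raoult's law: Kᵢ = Pᵢˢᵃᵗ/P = Pᵢˢᵃᵗ/55.9.
  K_1 = 200.2/55.9 = 3.58140, K_2 = 37.7/55.9 = 0.67442, K_3 = 25.5/55.9 = 0.45617
Iterate (Newton) starting at β = 0.63:
  β = 0.630: g = 0.0628, g' = -0.738 → β = 0.715
  β = 0.715: g = 0.0011, g' = -0.717 → β = 0.717
Converged at β = 0.717.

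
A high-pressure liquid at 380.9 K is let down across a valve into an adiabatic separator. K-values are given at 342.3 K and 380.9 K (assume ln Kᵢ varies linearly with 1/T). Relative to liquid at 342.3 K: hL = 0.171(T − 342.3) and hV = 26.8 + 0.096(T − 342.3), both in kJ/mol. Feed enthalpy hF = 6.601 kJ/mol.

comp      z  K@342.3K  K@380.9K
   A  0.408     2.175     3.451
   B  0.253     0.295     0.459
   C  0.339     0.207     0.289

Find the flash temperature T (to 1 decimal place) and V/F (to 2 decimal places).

Adiabatic flash: solve Rachford–Rice at each trial T, then check hF = ψ·hV(T) + (1−ψ)·hL(T).
  T = 342.3 K: K = (2.175, 0.295, 0.207), RR gives ψ = 0.036, H_out = 0.971 kJ/mol
  T = 380.9 K: K = (3.451, 0.459, 0.289), RR gives ψ = 0.394, H_out = 16.018 kJ/mol
  T = 361.6 K: K = (2.774, 0.372, 0.247), RR gives ψ = 0.248, H_out = 9.600 kJ/mol
  T = 352.0 K: K = (2.466, 0.333, 0.227), RR gives ψ = 0.156, H_out = 5.731 kJ/mol
  T = 356.8 K: K = (2.617, 0.352, 0.237), RR gives ψ = 0.205, H_out = 7.745 kJ/mol
  T = 354.4 K: K = (2.541, 0.342, 0.232), RR gives ψ = 0.181, H_out = 6.761 kJ/mol
Linear interpolation between T = 352.0 (H_out = 5.731) and T = 354.4 (H_out = 6.761) on hF = 6.601 gives T ≈ 354.0 K, at which ψ = 0.18.

T = 354.0 K, V/F = 0.18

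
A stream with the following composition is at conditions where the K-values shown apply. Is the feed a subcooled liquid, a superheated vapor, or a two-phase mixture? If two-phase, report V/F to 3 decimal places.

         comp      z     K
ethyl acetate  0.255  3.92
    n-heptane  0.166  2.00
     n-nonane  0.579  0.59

ΣzᵢKᵢ = 1.673; Σzᵢ/Kᵢ = 1.129.
Both exceed 1, so a two-phase solution exists.
Material balance + equilibrium reduce to Σ zᵢ(Kᵢ−1)/(1+ψ(Kᵢ−1)) = 0.
Iterate (Newton) starting at ψ = 0.5:
  ψ = 0.500: g = 0.1147, g' = -0.587 → ψ = 0.695
  ψ = 0.695: g = 0.0115, g' = -0.485 → ψ = 0.719
Converged at ψ = 0.719.

two-phase, V/F = 0.719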